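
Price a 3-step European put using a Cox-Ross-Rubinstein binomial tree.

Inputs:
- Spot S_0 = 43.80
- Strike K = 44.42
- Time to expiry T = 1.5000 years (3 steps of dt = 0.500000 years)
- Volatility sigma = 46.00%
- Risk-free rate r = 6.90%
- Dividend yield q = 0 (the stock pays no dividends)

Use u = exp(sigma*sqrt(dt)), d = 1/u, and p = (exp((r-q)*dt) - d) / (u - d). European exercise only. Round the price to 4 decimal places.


dt = T/N = 0.500000
u = exp(sigma*sqrt(dt)) = 1.384403; d = 1/u = 0.722333
p = (exp((r-q)*dt) - d) / (u - d) = 0.472411
Discount per step: exp(-r*dt) = 0.966088
Stock lattice S(k, i) with i counting down-moves:
  k=0: S(0,0) = 43.8000
  k=1: S(1,0) = 60.6369; S(1,1) = 31.6382
  k=2: S(2,0) = 83.9459; S(2,1) = 43.8000; S(2,2) = 22.8533
  k=3: S(3,0) = 116.2149; S(3,1) = 60.6369; S(3,2) = 31.6382; S(3,3) = 16.5077
Terminal payoffs V(N, i) = max(K - S_T, 0):
  V(3,0) = 0.000000; V(3,1) = 0.000000; V(3,2) = 12.781818; V(3,3) = 27.912308
Backward induction: V(k, i) = exp(-r*dt) * [p * V(k+1, i) + (1-p) * V(k+1, i+1)].
  V(2,0) = exp(-r*dt) * [p*0.000000 + (1-p)*0.000000] = 0.000000
  V(2,1) = exp(-r*dt) * [p*0.000000 + (1-p)*12.781818] = 6.514865
  V(2,2) = exp(-r*dt) * [p*12.781818 + (1-p)*27.912308] = 20.060343
  V(1,0) = exp(-r*dt) * [p*0.000000 + (1-p)*6.514865] = 3.320612
  V(1,1) = exp(-r*dt) * [p*6.514865 + (1-p)*20.060343] = 13.198035
  V(0,0) = exp(-r*dt) * [p*3.320612 + (1-p)*13.198035] = 8.242506

Answer: Price = V(0,0) = 8.2425


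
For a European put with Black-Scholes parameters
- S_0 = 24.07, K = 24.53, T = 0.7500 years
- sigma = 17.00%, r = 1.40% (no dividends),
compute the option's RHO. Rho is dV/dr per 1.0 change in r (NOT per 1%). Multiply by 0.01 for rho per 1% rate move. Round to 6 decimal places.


d1 = 0.0163484779; d2 = -0.1308758407
phi(d1) = 0.3988889708; exp(-qT) = 1.0000000000; exp(-rT) = 0.9895549326
N(-d2) = 0.5520632367
Rho = -K*T*exp(-rT)*N(-d2) = -24.5300 * 0.7500 * 0.9895549326 * 0.5520632367 = -10.050497

Answer: Rho = -10.050497


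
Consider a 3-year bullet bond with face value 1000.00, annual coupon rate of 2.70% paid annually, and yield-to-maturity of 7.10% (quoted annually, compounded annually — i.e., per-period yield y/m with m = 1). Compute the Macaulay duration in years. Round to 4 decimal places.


Coupon per period c = face * coupon_rate / m = 27.000000
Periods per year m = 1; per-period yield y/m = 0.071000
Number of cashflows N = 3
Cashflows (t years, CF_t, discount factor 1/(1+y/m)^(m*t), PV):
  t = 1.0000: CF_t = 27.000000, DF = 0.933707, PV = 25.210084
  t = 2.0000: CF_t = 27.000000, DF = 0.871808, PV = 23.538827
  t = 3.0000: CF_t = 1027.000000, DF = 0.814013, PV = 835.991826
Price P = sum_t PV_t = 884.740737
Macaulay numerator sum_t t * PV_t:
  t * PV_t at t = 1.0000: 25.210084
  t * PV_t at t = 2.0000: 47.077655
  t * PV_t at t = 3.0000: 2507.975478
Macaulay duration D = (sum_t t * PV_t) / P = 2580.263217 / 884.740737 = 2.916406

Answer: Macaulay duration = 2.9164 years


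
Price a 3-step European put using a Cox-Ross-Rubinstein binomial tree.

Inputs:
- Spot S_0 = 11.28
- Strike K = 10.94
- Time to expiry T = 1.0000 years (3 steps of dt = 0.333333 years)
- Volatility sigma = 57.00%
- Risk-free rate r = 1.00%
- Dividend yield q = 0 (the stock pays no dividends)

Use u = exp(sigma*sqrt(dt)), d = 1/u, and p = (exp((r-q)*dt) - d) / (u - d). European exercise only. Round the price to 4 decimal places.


Answer: Price = V(0,0) = 2.4587

Derivation:
dt = T/N = 0.333333
u = exp(sigma*sqrt(dt)) = 1.389702; d = 1/u = 0.719579
p = (exp((r-q)*dt) - d) / (u - d) = 0.423445
Discount per step: exp(-r*dt) = 0.996672
Stock lattice S(k, i) with i counting down-moves:
  k=0: S(0,0) = 11.2800
  k=1: S(1,0) = 15.6758; S(1,1) = 8.1168
  k=2: S(2,0) = 21.7848; S(2,1) = 11.2800; S(2,2) = 5.8407
  k=3: S(3,0) = 30.2743; S(3,1) = 15.6758; S(3,2) = 8.1168; S(3,3) = 4.2028
Terminal payoffs V(N, i) = max(K - S_T, 0):
  V(3,0) = 0.000000; V(3,1) = 0.000000; V(3,2) = 2.823155; V(3,3) = 6.737152
Backward induction: V(k, i) = exp(-r*dt) * [p * V(k+1, i) + (1-p) * V(k+1, i+1)].
  V(2,0) = exp(-r*dt) * [p*0.000000 + (1-p)*0.000000] = 0.000000
  V(2,1) = exp(-r*dt) * [p*0.000000 + (1-p)*2.823155] = 1.622288
  V(2,2) = exp(-r*dt) * [p*2.823155 + (1-p)*6.737152] = 5.062887
  V(1,0) = exp(-r*dt) * [p*0.000000 + (1-p)*1.622288] = 0.932226
  V(1,1) = exp(-r*dt) * [p*1.622288 + (1-p)*5.062887] = 3.593984
  V(0,0) = exp(-r*dt) * [p*0.932226 + (1-p)*3.593984] = 2.458668


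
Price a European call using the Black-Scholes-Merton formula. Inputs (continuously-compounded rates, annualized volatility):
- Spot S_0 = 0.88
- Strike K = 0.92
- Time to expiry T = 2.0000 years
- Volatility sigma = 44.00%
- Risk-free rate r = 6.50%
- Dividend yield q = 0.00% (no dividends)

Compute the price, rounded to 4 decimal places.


d1 = (ln(S/K) + (r - q + 0.5*sigma^2) * T) / (sigma * sqrt(T)) = 0.44860821
d2 = d1 - sigma * sqrt(T) = -0.17364576
exp(-rT) = 0.87809543; exp(-qT) = 1.00000000
C = S_0 * exp(-qT) * N(d1) - K * exp(-rT) * N(d2)
N(d1) = 0.67314284; N(d2) = 0.43107193
C = 0.8800 * 1.00000000 * 0.67314284 - 0.9200 * 0.87809543 * 0.43107193 = 0.2441

Answer: Price = 0.2441


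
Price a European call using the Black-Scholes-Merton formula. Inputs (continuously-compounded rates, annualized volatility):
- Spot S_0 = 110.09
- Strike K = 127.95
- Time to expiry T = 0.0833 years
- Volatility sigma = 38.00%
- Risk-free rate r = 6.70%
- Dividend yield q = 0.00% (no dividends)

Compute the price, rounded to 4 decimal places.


d1 = (ln(S/K) + (r - q + 0.5*sigma^2) * T) / (sigma * sqrt(T)) = -1.26506937
d2 = d1 - sigma * sqrt(T) = -1.37474398
exp(-rT) = 0.99443445; exp(-qT) = 1.00000000
C = S_0 * exp(-qT) * N(d1) - K * exp(-rT) * N(d2)
N(d1) = 0.10292323; N(d2) = 0.08460542
C = 110.0900 * 1.00000000 * 0.10292323 - 127.9500 * 0.99443445 * 0.08460542 = 0.5658

Answer: Price = 0.5658


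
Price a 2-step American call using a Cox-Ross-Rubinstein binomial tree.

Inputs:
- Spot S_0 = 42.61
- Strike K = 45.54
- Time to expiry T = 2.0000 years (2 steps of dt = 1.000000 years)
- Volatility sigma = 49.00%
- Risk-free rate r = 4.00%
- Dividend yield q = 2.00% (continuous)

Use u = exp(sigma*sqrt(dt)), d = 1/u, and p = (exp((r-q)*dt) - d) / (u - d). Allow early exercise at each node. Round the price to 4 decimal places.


Answer: Price = V(0,0) = 10.0276

Derivation:
dt = T/N = 1.000000
u = exp(sigma*sqrt(dt)) = 1.632316; d = 1/u = 0.612626
p = (exp((r-q)*dt) - d) / (u - d) = 0.399705
Discount per step: exp(-r*dt) = 0.960789
Stock lattice S(k, i) with i counting down-moves:
  k=0: S(0,0) = 42.6100
  k=1: S(1,0) = 69.5530; S(1,1) = 26.1040
  k=2: S(2,0) = 113.5325; S(2,1) = 42.6100; S(2,2) = 15.9920
Terminal payoffs V(N, i) = max(S_T - K, 0):
  V(2,0) = 67.992480; V(2,1) = 0.000000; V(2,2) = 0.000000
Backward induction: V(k, i) = exp(-r*dt) * [p * V(k+1, i) + (1-p) * V(k+1, i+1)]; then take max(V_cont, immediate exercise) for American.
  V(1,0) = exp(-r*dt) * [p*67.992480 + (1-p)*0.000000] = 26.111300; exercise = 24.012994; V(1,0) = max -> 26.111300
  V(1,1) = exp(-r*dt) * [p*0.000000 + (1-p)*0.000000] = 0.000000; exercise = 0.000000; V(1,1) = max -> 0.000000
  V(0,0) = exp(-r*dt) * [p*26.111300 + (1-p)*0.000000] = 10.027579; exercise = 0.000000; V(0,0) = max -> 10.027579


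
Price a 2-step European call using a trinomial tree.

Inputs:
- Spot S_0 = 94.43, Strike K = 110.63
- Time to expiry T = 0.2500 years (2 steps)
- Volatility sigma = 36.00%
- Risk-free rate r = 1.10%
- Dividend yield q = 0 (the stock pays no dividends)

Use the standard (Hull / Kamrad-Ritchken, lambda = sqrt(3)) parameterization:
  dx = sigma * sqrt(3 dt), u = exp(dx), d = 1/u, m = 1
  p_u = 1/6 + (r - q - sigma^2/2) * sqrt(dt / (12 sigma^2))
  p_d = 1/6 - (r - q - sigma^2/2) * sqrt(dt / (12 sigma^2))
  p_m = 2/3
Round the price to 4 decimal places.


Answer: Price = V(0,0) = 2.2535

Derivation:
dt = T/N = 0.125000; dx = sigma*sqrt(3*dt) = 0.220454
u = exp(dx) = 1.246643; d = 1/u = 0.802154
p_u = 0.151414, p_m = 0.666667, p_d = 0.181919
Discount per step: exp(-r*dt) = 0.998626
Stock lattice S(k, j) with j the centered position index:
  k=0: S(0,+0) = 94.4300
  k=1: S(1,-1) = 75.7474; S(1,+0) = 94.4300; S(1,+1) = 117.7205
  k=2: S(2,-2) = 60.7612; S(2,-1) = 75.7474; S(2,+0) = 94.4300; S(2,+1) = 117.7205; S(2,+2) = 146.7554
Terminal payoffs V(N, j) = max(S_T - K, 0):
  V(2,-2) = 0.000000; V(2,-1) = 0.000000; V(2,+0) = 0.000000; V(2,+1) = 7.090468; V(2,+2) = 36.125359
Backward induction: V(k, j) = exp(-r*dt) * [p_u * V(k+1, j+1) + p_m * V(k+1, j) + p_d * V(k+1, j-1)]
  V(1,-1) = exp(-r*dt) * [p_u*0.000000 + p_m*0.000000 + p_d*0.000000] = 0.000000
  V(1,+0) = exp(-r*dt) * [p_u*7.090468 + p_m*0.000000 + p_d*0.000000] = 1.072121
  V(1,+1) = exp(-r*dt) * [p_u*36.125359 + p_m*7.090468 + p_d*0.000000] = 10.182854
  V(0,+0) = exp(-r*dt) * [p_u*10.182854 + p_m*1.072121 + p_d*0.000000] = 2.253474


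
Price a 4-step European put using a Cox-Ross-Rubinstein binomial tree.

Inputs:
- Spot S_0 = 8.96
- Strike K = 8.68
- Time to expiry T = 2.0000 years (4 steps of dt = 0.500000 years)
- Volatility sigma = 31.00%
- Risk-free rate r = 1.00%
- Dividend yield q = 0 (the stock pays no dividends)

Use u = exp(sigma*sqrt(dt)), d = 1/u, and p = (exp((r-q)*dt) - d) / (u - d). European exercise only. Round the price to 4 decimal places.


dt = T/N = 0.500000
u = exp(sigma*sqrt(dt)) = 1.245084; d = 1/u = 0.803159
p = (exp((r-q)*dt) - d) / (u - d) = 0.456760
Discount per step: exp(-r*dt) = 0.995012
Stock lattice S(k, i) with i counting down-moves:
  k=0: S(0,0) = 8.9600
  k=1: S(1,0) = 11.1560; S(1,1) = 7.1963
  k=2: S(2,0) = 13.8901; S(2,1) = 8.9600; S(2,2) = 5.7798
  k=3: S(3,0) = 17.2943; S(3,1) = 11.1560; S(3,2) = 7.1963; S(3,3) = 4.6421
  k=4: S(4,0) = 21.5329; S(4,1) = 13.8901; S(4,2) = 8.9600; S(4,3) = 5.7798; S(4,4) = 3.7283
Terminal payoffs V(N, i) = max(K - S_T, 0):
  V(4,0) = 0.000000; V(4,1) = 0.000000; V(4,2) = 0.000000; V(4,3) = 2.900229; V(4,4) = 4.951680
Backward induction: V(k, i) = exp(-r*dt) * [p * V(k+1, i) + (1-p) * V(k+1, i+1)].
  V(3,0) = exp(-r*dt) * [p*0.000000 + (1-p)*0.000000] = 0.000000
  V(3,1) = exp(-r*dt) * [p*0.000000 + (1-p)*0.000000] = 0.000000
  V(3,2) = exp(-r*dt) * [p*0.000000 + (1-p)*2.900229] = 1.567662
  V(3,3) = exp(-r*dt) * [p*2.900229 + (1-p)*4.951680] = 3.994636
  V(2,0) = exp(-r*dt) * [p*0.000000 + (1-p)*0.000000] = 0.000000
  V(2,1) = exp(-r*dt) * [p*0.000000 + (1-p)*1.567662] = 0.847369
  V(2,2) = exp(-r*dt) * [p*1.567662 + (1-p)*3.994636] = 2.871697
  V(1,0) = exp(-r*dt) * [p*0.000000 + (1-p)*0.847369] = 0.458029
  V(1,1) = exp(-r*dt) * [p*0.847369 + (1-p)*2.871697] = 1.937354
  V(0,0) = exp(-r*dt) * [p*0.458029 + (1-p)*1.937354] = 1.255365

Answer: Price = V(0,0) = 1.2554


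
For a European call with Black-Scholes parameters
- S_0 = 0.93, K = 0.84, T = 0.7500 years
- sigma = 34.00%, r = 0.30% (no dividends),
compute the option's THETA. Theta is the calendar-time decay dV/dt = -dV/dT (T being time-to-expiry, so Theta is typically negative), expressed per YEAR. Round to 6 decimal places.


d1 = 0.5005378720; d2 = 0.2060892347
phi(d1) = 0.3519706055; exp(-qT) = 1.0000000000; exp(-rT) = 0.9977525294
Theta = -S*exp(-qT)*phi(d1)*sigma/(2*sqrt(T)) - r*K*exp(-rT)*N(d2) + q*S*exp(-qT)*N(d1)
N(d1) = 0.6916518019; N(d2) = 0.5816393961; sqrt(T) = 0.8660254038
Term 1 = -0.9300 * 1.0000000000 * 0.3519706055 * 0.3400 / (2 * 0.8660254038) = -0.0642551044
Term 2 = -0.0030 * 0.8400 * 0.9977525294 * 0.5816393961 = -0.0014624371
Term 3 = 0 (no dividend yield, q = 0)
Theta = -0.0642551044 + (-0.0014624371) + (0.0000000000) = -0.065718

Answer: Theta = -0.065718


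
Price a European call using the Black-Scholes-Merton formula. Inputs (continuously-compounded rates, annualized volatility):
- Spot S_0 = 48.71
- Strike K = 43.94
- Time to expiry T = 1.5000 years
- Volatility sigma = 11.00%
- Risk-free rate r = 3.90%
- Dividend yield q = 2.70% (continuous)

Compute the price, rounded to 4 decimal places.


d1 = (ln(S/K) + (r - q + 0.5*sigma^2) * T) / (sigma * sqrt(T)) = 0.96594723
d2 = d1 - sigma * sqrt(T) = 0.83122529
exp(-rT) = 0.94317824; exp(-qT) = 0.96030916
C = S_0 * exp(-qT) * N(d1) - K * exp(-rT) * N(d2)
N(d1) = 0.83296471; N(d2) = 0.79707682
C = 48.7100 * 0.96030916 * 0.83296471 - 43.9400 * 0.94317824 * 0.79707682 = 5.9299

Answer: Price = 5.9299


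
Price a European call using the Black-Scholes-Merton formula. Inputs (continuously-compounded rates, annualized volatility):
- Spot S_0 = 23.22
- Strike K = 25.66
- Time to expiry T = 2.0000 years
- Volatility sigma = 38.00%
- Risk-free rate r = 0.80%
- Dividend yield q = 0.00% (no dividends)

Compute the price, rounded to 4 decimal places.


Answer: Price = 4.1788

Derivation:
d1 = (ln(S/K) + (r - q + 0.5*sigma^2) * T) / (sigma * sqrt(T)) = 0.11254277
d2 = d1 - sigma * sqrt(T) = -0.42485838
exp(-rT) = 0.98412732; exp(-qT) = 1.00000000
C = S_0 * exp(-qT) * N(d1) - K * exp(-rT) * N(d2)
N(d1) = 0.54480347; N(d2) = 0.33546996
C = 23.2200 * 1.00000000 * 0.54480347 - 25.6600 * 0.98412732 * 0.33546996 = 4.1788


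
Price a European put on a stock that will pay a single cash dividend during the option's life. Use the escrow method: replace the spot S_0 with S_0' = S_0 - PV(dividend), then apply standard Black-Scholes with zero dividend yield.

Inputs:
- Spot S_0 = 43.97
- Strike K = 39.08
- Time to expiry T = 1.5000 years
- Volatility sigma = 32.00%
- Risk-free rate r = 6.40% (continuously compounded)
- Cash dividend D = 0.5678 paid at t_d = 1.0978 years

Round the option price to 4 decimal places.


PV(D) = D * exp(-r * t_d) = 0.5678 * 0.93215217 = 0.52927600
S_0' = S_0 - PV(D) = 43.9700 - 0.52927600 = 43.44072400
d1 = (ln(S_0'/K) + (r + sigma^2/2)*T) / (sigma*sqrt(T)) = 0.71082793
d2 = d1 - sigma*sqrt(T) = 0.31890957
exp(-rT) = 0.90846402
N(-d1) = 0.23859544; N(-d2) = 0.37489754
P = K * exp(-rT) * N(-d2) - S_0' * N(-d1) = 39.0800 * 0.90846402 * 0.37489754 - 43.44072400 * 0.23859544 = 2.9451

Answer: Price = 2.9451


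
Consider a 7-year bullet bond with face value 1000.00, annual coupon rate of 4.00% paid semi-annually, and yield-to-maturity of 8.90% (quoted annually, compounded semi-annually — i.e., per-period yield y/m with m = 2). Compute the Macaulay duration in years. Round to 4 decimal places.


Coupon per period c = face * coupon_rate / m = 20.000000
Periods per year m = 2; per-period yield y/m = 0.044500
Number of cashflows N = 14
Cashflows (t years, CF_t, discount factor 1/(1+y/m)^(m*t), PV):
  t = 0.5000: CF_t = 20.000000, DF = 0.957396, PV = 19.147918
  t = 1.0000: CF_t = 20.000000, DF = 0.916607, PV = 18.332138
  t = 1.5000: CF_t = 20.000000, DF = 0.877556, PV = 17.551113
  t = 2.0000: CF_t = 20.000000, DF = 0.840168, PV = 16.803363
  t = 2.5000: CF_t = 20.000000, DF = 0.804374, PV = 16.087471
  t = 3.0000: CF_t = 20.000000, DF = 0.770104, PV = 15.402078
  t = 3.5000: CF_t = 20.000000, DF = 0.737294, PV = 14.745886
  t = 4.0000: CF_t = 20.000000, DF = 0.705883, PV = 14.117651
  t = 4.5000: CF_t = 20.000000, DF = 0.675809, PV = 13.516181
  t = 5.0000: CF_t = 20.000000, DF = 0.647017, PV = 12.940336
  t = 5.5000: CF_t = 20.000000, DF = 0.619451, PV = 12.389024
  t = 6.0000: CF_t = 20.000000, DF = 0.593060, PV = 11.861201
  t = 6.5000: CF_t = 20.000000, DF = 0.567793, PV = 11.355865
  t = 7.0000: CF_t = 1020.000000, DF = 0.543603, PV = 554.474977
Price P = sum_t PV_t = 748.725202
Macaulay numerator sum_t t * PV_t:
  t * PV_t at t = 0.5000: 9.573959
  t * PV_t at t = 1.0000: 18.332138
  t * PV_t at t = 1.5000: 26.326670
  t * PV_t at t = 2.0000: 33.606727
  t * PV_t at t = 2.5000: 40.218677
  t * PV_t at t = 3.0000: 46.206235
  t * PV_t at t = 3.5000: 51.610603
  t * PV_t at t = 4.0000: 56.470604
  t * PV_t at t = 4.5000: 60.822814
  t * PV_t at t = 5.0000: 64.701680
  t * PV_t at t = 5.5000: 68.139634
  t * PV_t at t = 6.0000: 71.167206
  t * PV_t at t = 6.5000: 73.813122
  t * PV_t at t = 7.0000: 3881.324837
Macaulay duration D = (sum_t t * PV_t) / P = 4502.314905 / 748.725202 = 6.013308

Answer: Macaulay duration = 6.0133 years


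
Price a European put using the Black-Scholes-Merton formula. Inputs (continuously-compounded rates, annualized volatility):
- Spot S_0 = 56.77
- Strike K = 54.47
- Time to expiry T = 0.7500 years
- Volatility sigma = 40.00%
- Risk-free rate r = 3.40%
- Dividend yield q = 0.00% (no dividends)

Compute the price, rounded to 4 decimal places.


d1 = (ln(S/K) + (r - q + 0.5*sigma^2) * T) / (sigma * sqrt(T)) = 0.36620729
d2 = d1 - sigma * sqrt(T) = 0.01979713
exp(-rT) = 0.97482238; exp(-qT) = 1.00000000
P = K * exp(-rT) * N(-d2) - S_0 * exp(-qT) * N(-d1)
N(-d1) = 0.35710520; N(-d2) = 0.49210261
P = 54.4700 * 0.97482238 * 0.49210261 - 56.7700 * 1.00000000 * 0.35710520 = 5.8571

Answer: Price = 5.8571


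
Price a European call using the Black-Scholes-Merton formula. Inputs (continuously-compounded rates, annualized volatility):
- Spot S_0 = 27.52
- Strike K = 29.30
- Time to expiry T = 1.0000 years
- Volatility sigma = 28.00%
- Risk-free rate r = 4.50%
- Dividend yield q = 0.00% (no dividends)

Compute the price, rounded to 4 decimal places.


d1 = (ln(S/K) + (r - q + 0.5*sigma^2) * T) / (sigma * sqrt(T)) = 0.07687678
d2 = d1 - sigma * sqrt(T) = -0.20312322
exp(-rT) = 0.95599748; exp(-qT) = 1.00000000
C = S_0 * exp(-qT) * N(d1) - K * exp(-rT) * N(d2)
N(d1) = 0.53063921; N(d2) = 0.41951936
C = 27.5200 * 1.00000000 * 0.53063921 - 29.3000 * 0.95599748 * 0.41951936 = 2.8521

Answer: Price = 2.8521


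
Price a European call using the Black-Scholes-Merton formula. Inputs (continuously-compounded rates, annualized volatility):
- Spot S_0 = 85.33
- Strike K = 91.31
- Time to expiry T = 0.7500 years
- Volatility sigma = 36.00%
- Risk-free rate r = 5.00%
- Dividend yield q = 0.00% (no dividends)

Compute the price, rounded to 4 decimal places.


d1 = (ln(S/K) + (r - q + 0.5*sigma^2) * T) / (sigma * sqrt(T)) = 0.05890827
d2 = d1 - sigma * sqrt(T) = -0.25286087
exp(-rT) = 0.96319442; exp(-qT) = 1.00000000
C = S_0 * exp(-qT) * N(d1) - K * exp(-rT) * N(d2)
N(d1) = 0.52348742; N(d2) = 0.40018786
C = 85.3300 * 1.00000000 * 0.52348742 - 91.3100 * 0.96319442 * 0.40018786 = 9.4729

Answer: Price = 9.4729


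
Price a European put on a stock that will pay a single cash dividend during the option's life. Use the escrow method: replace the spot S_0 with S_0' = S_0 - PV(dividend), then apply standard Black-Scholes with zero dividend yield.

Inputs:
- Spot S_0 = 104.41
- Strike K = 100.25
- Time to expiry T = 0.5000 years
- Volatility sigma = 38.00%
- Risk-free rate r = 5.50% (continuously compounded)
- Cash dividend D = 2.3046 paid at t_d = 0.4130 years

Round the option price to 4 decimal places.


Answer: Price = 8.5149

Derivation:
PV(D) = D * exp(-r * t_d) = 2.3046 * 0.97754104 = 2.25284109
S_0' = S_0 - PV(D) = 104.4100 - 2.25284109 = 102.15715891
d1 = (ln(S_0'/K) + (r + sigma^2/2)*T) / (sigma*sqrt(T)) = 0.30682977
d2 = d1 - sigma*sqrt(T) = 0.03812919
exp(-rT) = 0.97287468
N(-d1) = 0.37948648; N(-d2) = 0.48479234
P = K * exp(-rT) * N(-d2) - S_0' * N(-d1) = 100.2500 * 0.97287468 * 0.48479234 - 102.15715891 * 0.37948648 = 8.5149


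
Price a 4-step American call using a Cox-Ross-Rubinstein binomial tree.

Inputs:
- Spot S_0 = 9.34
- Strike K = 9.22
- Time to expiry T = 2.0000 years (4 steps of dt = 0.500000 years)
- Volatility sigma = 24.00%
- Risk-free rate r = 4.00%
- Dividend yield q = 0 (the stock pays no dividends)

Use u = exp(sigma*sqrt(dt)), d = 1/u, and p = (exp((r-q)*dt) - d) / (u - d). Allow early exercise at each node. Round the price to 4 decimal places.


Answer: Price = V(0,0) = 1.6069

Derivation:
dt = T/N = 0.500000
u = exp(sigma*sqrt(dt)) = 1.184956; d = 1/u = 0.843913
p = (exp((r-q)*dt) - d) / (u - d) = 0.516909
Discount per step: exp(-r*dt) = 0.980199
Stock lattice S(k, i) with i counting down-moves:
  k=0: S(0,0) = 9.3400
  k=1: S(1,0) = 11.0675; S(1,1) = 7.8821
  k=2: S(2,0) = 13.1145; S(2,1) = 9.3400; S(2,2) = 6.6518
  k=3: S(3,0) = 15.5401; S(3,1) = 11.0675; S(3,2) = 7.8821; S(3,3) = 5.6136
  k=4: S(4,0) = 18.4143; S(4,1) = 13.1145; S(4,2) = 9.3400; S(4,3) = 6.6518; S(4,4) = 4.7374
Terminal payoffs V(N, i) = max(S_T - K, 0):
  V(4,0) = 9.194323; V(4,1) = 3.894487; V(4,2) = 0.120000; V(4,3) = 0.000000; V(4,4) = 0.000000
Backward induction: V(k, i) = exp(-r*dt) * [p * V(k+1, i) + (1-p) * V(k+1, i+1)]; then take max(V_cont, immediate exercise) for American.
  V(3,0) = exp(-r*dt) * [p*9.194323 + (1-p)*3.894487] = 6.502658; exercise = 6.320090; V(3,0) = max -> 6.502658
  V(3,1) = exp(-r*dt) * [p*3.894487 + (1-p)*0.120000] = 2.030057; exercise = 1.847489; V(3,1) = max -> 2.030057
  V(3,2) = exp(-r*dt) * [p*0.120000 + (1-p)*0.000000] = 0.060801; exercise = 0.000000; V(3,2) = max -> 0.060801
  V(3,3) = exp(-r*dt) * [p*0.000000 + (1-p)*0.000000] = 0.000000; exercise = 0.000000; V(3,3) = max -> 0.000000
  V(2,0) = exp(-r*dt) * [p*6.502658 + (1-p)*2.030057] = 4.256009; exercise = 3.894487; V(2,0) = max -> 4.256009
  V(2,1) = exp(-r*dt) * [p*2.030057 + (1-p)*0.060801] = 1.057367; exercise = 0.120000; V(2,1) = max -> 1.057367
  V(2,2) = exp(-r*dt) * [p*0.060801 + (1-p)*0.000000] = 0.030806; exercise = 0.000000; V(2,2) = max -> 0.030806
  V(1,0) = exp(-r*dt) * [p*4.256009 + (1-p)*1.057367] = 2.657097; exercise = 1.847489; V(1,0) = max -> 2.657097
  V(1,1) = exp(-r*dt) * [p*1.057367 + (1-p)*0.030806] = 0.550328; exercise = 0.000000; V(1,1) = max -> 0.550328
  V(0,0) = exp(-r*dt) * [p*2.657097 + (1-p)*0.550328] = 1.606875; exercise = 0.120000; V(0,0) = max -> 1.606875


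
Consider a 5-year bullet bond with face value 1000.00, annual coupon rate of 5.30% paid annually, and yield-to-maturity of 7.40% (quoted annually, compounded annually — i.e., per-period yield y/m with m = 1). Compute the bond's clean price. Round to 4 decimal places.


Coupon per period c = face * coupon_rate / m = 53.000000
Periods per year m = 1; per-period yield y/m = 0.074000
Number of cashflows N = 5
Cashflows (t years, CF_t, discount factor 1/(1+y/m)^(m*t), PV):
  t = 1.0000: CF_t = 53.000000, DF = 0.931099, PV = 49.348231
  t = 2.0000: CF_t = 53.000000, DF = 0.866945, PV = 45.948073
  t = 3.0000: CF_t = 53.000000, DF = 0.807211, PV = 42.782191
  t = 4.0000: CF_t = 53.000000, DF = 0.751593, PV = 39.834443
  t = 5.0000: CF_t = 1053.000000, DF = 0.699808, PV = 736.897298
Price P = sum_t PV_t = 914.810237

Answer: Price = 914.8102


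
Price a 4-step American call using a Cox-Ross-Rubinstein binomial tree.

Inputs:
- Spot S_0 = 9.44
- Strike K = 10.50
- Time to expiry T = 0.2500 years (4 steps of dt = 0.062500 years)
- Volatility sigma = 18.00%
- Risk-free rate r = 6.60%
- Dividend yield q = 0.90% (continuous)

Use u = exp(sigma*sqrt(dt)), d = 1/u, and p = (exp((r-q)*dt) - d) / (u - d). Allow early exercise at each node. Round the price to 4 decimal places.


dt = T/N = 0.062500
u = exp(sigma*sqrt(dt)) = 1.046028; d = 1/u = 0.955997
p = (exp((r-q)*dt) - d) / (u - d) = 0.528392
Discount per step: exp(-r*dt) = 0.995883
Stock lattice S(k, i) with i counting down-moves:
  k=0: S(0,0) = 9.4400
  k=1: S(1,0) = 9.8745; S(1,1) = 9.0246
  k=2: S(2,0) = 10.3290; S(2,1) = 9.4400; S(2,2) = 8.6275
  k=3: S(3,0) = 10.8044; S(3,1) = 9.8745; S(3,2) = 9.0246; S(3,3) = 8.2479
  k=4: S(4,0) = 11.3017; S(4,1) = 10.3290; S(4,2) = 9.4400; S(4,3) = 8.6275; S(4,4) = 7.8850
Terminal payoffs V(N, i) = max(S_T - K, 0):
  V(4,0) = 0.801732; V(4,1) = 0.000000; V(4,2) = 0.000000; V(4,3) = 0.000000; V(4,4) = 0.000000
Backward induction: V(k, i) = exp(-r*dt) * [p * V(k+1, i) + (1-p) * V(k+1, i+1)]; then take max(V_cont, immediate exercise) for American.
  V(3,0) = exp(-r*dt) * [p*0.801732 + (1-p)*0.000000] = 0.421885; exercise = 0.304427; V(3,0) = max -> 0.421885
  V(3,1) = exp(-r*dt) * [p*0.000000 + (1-p)*0.000000] = 0.000000; exercise = 0.000000; V(3,1) = max -> 0.000000
  V(3,2) = exp(-r*dt) * [p*0.000000 + (1-p)*0.000000] = 0.000000; exercise = 0.000000; V(3,2) = max -> 0.000000
  V(3,3) = exp(-r*dt) * [p*0.000000 + (1-p)*0.000000] = 0.000000; exercise = 0.000000; V(3,3) = max -> 0.000000
  V(2,0) = exp(-r*dt) * [p*0.421885 + (1-p)*0.000000] = 0.222003; exercise = 0.000000; V(2,0) = max -> 0.222003
  V(2,1) = exp(-r*dt) * [p*0.000000 + (1-p)*0.000000] = 0.000000; exercise = 0.000000; V(2,1) = max -> 0.000000
  V(2,2) = exp(-r*dt) * [p*0.000000 + (1-p)*0.000000] = 0.000000; exercise = 0.000000; V(2,2) = max -> 0.000000
  V(1,0) = exp(-r*dt) * [p*0.222003 + (1-p)*0.000000] = 0.116822; exercise = 0.000000; V(1,0) = max -> 0.116822
  V(1,1) = exp(-r*dt) * [p*0.000000 + (1-p)*0.000000] = 0.000000; exercise = 0.000000; V(1,1) = max -> 0.000000
  V(0,0) = exp(-r*dt) * [p*0.116822 + (1-p)*0.000000] = 0.061474; exercise = 0.000000; V(0,0) = max -> 0.061474

Answer: Price = V(0,0) = 0.0615


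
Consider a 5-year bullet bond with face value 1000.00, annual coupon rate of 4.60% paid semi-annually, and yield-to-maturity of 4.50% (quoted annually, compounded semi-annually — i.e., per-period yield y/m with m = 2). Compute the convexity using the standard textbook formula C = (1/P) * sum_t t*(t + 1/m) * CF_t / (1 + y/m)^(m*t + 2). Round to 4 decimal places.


Coupon per period c = face * coupon_rate / m = 23.000000
Periods per year m = 2; per-period yield y/m = 0.022500
Number of cashflows N = 10
Cashflows (t years, CF_t, discount factor 1/(1+y/m)^(m*t), PV):
  t = 0.5000: CF_t = 23.000000, DF = 0.977995, PV = 22.493888
  t = 1.0000: CF_t = 23.000000, DF = 0.956474, PV = 21.998912
  t = 1.5000: CF_t = 23.000000, DF = 0.935427, PV = 21.514828
  t = 2.0000: CF_t = 23.000000, DF = 0.914843, PV = 21.041397
  t = 2.5000: CF_t = 23.000000, DF = 0.894712, PV = 20.578383
  t = 3.0000: CF_t = 23.000000, DF = 0.875024, PV = 20.125558
  t = 3.5000: CF_t = 23.000000, DF = 0.855769, PV = 19.682698
  t = 4.0000: CF_t = 23.000000, DF = 0.836938, PV = 19.249582
  t = 4.5000: CF_t = 23.000000, DF = 0.818522, PV = 18.825997
  t = 5.0000: CF_t = 1023.000000, DF = 0.800510, PV = 818.921865
Price P = sum_t PV_t = 1004.433108
Convexity numerator sum_t t*(t + 1/m) * CF_t / (1+y/m)^(m*t + 2):
  t = 0.5000: term = 10.757414
  t = 1.0000: term = 31.562095
  t = 1.5000: term = 61.735150
  t = 2.0000: term = 100.627791
  t = 2.5000: term = 147.620232
  t = 3.0000: term = 202.120611
  t = 3.5000: term = 263.563958
  t = 4.0000: term = 331.411195
  t = 4.5000: term = 405.148160
  t = 5.0000: term = 21540.140284
Convexity = (1/P) * sum = 23094.686890 / 1004.433108 = 22.992758

Answer: Convexity = 22.9928


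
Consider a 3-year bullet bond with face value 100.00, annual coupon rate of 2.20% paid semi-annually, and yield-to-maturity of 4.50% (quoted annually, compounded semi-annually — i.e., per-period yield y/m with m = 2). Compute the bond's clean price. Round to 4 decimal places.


Answer: Price = 93.6124

Derivation:
Coupon per period c = face * coupon_rate / m = 1.100000
Periods per year m = 2; per-period yield y/m = 0.022500
Number of cashflows N = 6
Cashflows (t years, CF_t, discount factor 1/(1+y/m)^(m*t), PV):
  t = 0.5000: CF_t = 1.100000, DF = 0.977995, PV = 1.075795
  t = 1.0000: CF_t = 1.100000, DF = 0.956474, PV = 1.052122
  t = 1.5000: CF_t = 1.100000, DF = 0.935427, PV = 1.028970
  t = 2.0000: CF_t = 1.100000, DF = 0.914843, PV = 1.006328
  t = 2.5000: CF_t = 1.100000, DF = 0.894712, PV = 0.984184
  t = 3.0000: CF_t = 101.100000, DF = 0.875024, PV = 88.464954
Price P = sum_t PV_t = 93.612352


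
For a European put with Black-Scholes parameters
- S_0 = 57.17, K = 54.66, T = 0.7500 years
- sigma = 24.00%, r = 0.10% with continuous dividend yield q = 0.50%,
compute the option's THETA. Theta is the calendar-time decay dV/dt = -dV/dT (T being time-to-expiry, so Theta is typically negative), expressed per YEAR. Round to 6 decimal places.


d1 = 0.3055005878; d2 = 0.0976544909
phi(d1) = 0.3807532171; exp(-qT) = 0.9962570225; exp(-rT) = 0.9992502812
Theta = -S*exp(-qT)*phi(d1)*sigma/(2*sqrt(T)) + r*K*exp(-rT)*N(-d2) - q*S*exp(-qT)*N(-d1)
N(-d1) = 0.3799924612; N(-d2) = 0.4611033269; sqrt(T) = 0.8660254038
Term 1 = -57.1700 * 0.9962570225 * 0.3807532171 * 0.2400 / (2 * 0.8660254038) = -3.0049260162
Term 2 = 0.0010 * 54.6600 * 0.9992502812 * 0.4611033269 = 0.0251850120
Term 3 = -0.0050 * 57.1700 * 0.9962570225 * 0.3799924612 = -0.1082142797
Theta = -3.0049260162 + (0.0251850120) + (-0.1082142797) = -3.087955

Answer: Theta = -3.087955


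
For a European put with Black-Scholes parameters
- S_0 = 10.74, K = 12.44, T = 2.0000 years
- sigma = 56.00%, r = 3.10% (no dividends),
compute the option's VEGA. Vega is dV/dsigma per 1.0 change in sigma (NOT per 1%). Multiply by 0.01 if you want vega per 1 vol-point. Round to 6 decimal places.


d1 = 0.2887243279; d2 = -0.5032352670
phi(d1) = 0.3826557948; exp(-qT) = 1.0000000000; exp(-rT) = 0.9398828868
Vega = S * exp(-qT) * phi(d1) * sqrt(T) = 10.7400 * 1.0000000000 * 0.3826557948 * 1.4142135624 = 5.812026

Answer: Vega = 5.812026


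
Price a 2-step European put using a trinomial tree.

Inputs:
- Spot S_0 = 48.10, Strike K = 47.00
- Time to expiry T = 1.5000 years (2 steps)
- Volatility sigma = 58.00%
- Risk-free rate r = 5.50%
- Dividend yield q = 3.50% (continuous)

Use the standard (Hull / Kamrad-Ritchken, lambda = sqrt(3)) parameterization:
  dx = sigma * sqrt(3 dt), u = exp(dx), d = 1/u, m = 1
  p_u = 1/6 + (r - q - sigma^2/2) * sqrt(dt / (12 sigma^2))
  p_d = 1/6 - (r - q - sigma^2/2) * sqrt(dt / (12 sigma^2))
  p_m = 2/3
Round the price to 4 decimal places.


dt = T/N = 0.750000; dx = sigma*sqrt(3*dt) = 0.870000
u = exp(dx) = 2.386911; d = 1/u = 0.418952
p_u = 0.102787, p_m = 0.666667, p_d = 0.230546
Discount per step: exp(-r*dt) = 0.959589
Stock lattice S(k, j) with j the centered position index:
  k=0: S(0,+0) = 48.1000
  k=1: S(1,-1) = 20.1516; S(1,+0) = 48.1000; S(1,+1) = 114.8104
  k=2: S(2,-2) = 8.4425; S(2,-1) = 20.1516; S(2,+0) = 48.1000; S(2,+1) = 114.8104; S(2,+2) = 274.0422
Terminal payoffs V(N, j) = max(K - S_T, 0):
  V(2,-2) = 38.557469; V(2,-1) = 26.848430; V(2,+0) = 0.000000; V(2,+1) = 0.000000; V(2,+2) = 0.000000
Backward induction: V(k, j) = exp(-r*dt) * [p_u * V(k+1, j+1) + p_m * V(k+1, j) + p_d * V(k+1, j-1)]
  V(1,-1) = exp(-r*dt) * [p_u*0.000000 + p_m*26.848430 + p_d*38.557469] = 25.705690
  V(1,+0) = exp(-r*dt) * [p_u*0.000000 + p_m*0.000000 + p_d*26.848430] = 5.939663
  V(1,+1) = exp(-r*dt) * [p_u*0.000000 + p_m*0.000000 + p_d*0.000000] = 0.000000
  V(0,+0) = exp(-r*dt) * [p_u*0.000000 + p_m*5.939663 + p_d*25.705690] = 9.486613

Answer: Price = V(0,0) = 9.4866


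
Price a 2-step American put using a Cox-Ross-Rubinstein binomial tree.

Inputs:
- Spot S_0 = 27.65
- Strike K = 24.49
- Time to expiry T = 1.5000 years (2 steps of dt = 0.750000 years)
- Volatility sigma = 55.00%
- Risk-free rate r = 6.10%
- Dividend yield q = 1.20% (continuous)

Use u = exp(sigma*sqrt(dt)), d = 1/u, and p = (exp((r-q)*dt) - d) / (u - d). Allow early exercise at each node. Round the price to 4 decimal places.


Answer: Price = V(0,0) = 4.2298

Derivation:
dt = T/N = 0.750000
u = exp(sigma*sqrt(dt)) = 1.610128; d = 1/u = 0.621068
p = (exp((r-q)*dt) - d) / (u - d) = 0.420971
Discount per step: exp(-r*dt) = 0.955281
Stock lattice S(k, i) with i counting down-moves:
  k=0: S(0,0) = 27.6500
  k=1: S(1,0) = 44.5201; S(1,1) = 17.1725
  k=2: S(2,0) = 71.6830; S(2,1) = 27.6500; S(2,2) = 10.6653
Terminal payoffs V(N, i) = max(K - S_T, 0):
  V(2,0) = 0.000000; V(2,1) = 0.000000; V(2,2) = 13.824675
Backward induction: V(k, i) = exp(-r*dt) * [p * V(k+1, i) + (1-p) * V(k+1, i+1)]; then take max(V_cont, immediate exercise) for American.
  V(1,0) = exp(-r*dt) * [p*0.000000 + (1-p)*0.000000] = 0.000000; exercise = 0.000000; V(1,0) = max -> 0.000000
  V(1,1) = exp(-r*dt) * [p*0.000000 + (1-p)*13.824675] = 7.646921; exercise = 7.317457; V(1,1) = max -> 7.646921
  V(0,0) = exp(-r*dt) * [p*0.000000 + (1-p)*7.646921] = 4.229785; exercise = 0.000000; V(0,0) = max -> 4.229785


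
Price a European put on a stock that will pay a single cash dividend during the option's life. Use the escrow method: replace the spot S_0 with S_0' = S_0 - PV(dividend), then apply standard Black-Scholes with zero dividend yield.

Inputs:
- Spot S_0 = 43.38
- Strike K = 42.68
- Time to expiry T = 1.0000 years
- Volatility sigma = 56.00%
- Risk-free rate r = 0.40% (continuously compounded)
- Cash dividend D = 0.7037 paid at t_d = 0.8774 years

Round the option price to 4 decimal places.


Answer: Price = 9.3086

Derivation:
PV(D) = D * exp(-r * t_d) = 0.7037 * 0.99649655 = 0.70123462
S_0' = S_0 - PV(D) = 43.3800 - 0.70123462 = 42.67876538
d1 = (ln(S_0'/K) + (r + sigma^2/2)*T) / (sigma*sqrt(T)) = 0.28709120
d2 = d1 - sigma*sqrt(T) = -0.27290880
exp(-rT) = 0.99600799
N(-d1) = 0.38702124; N(-d2) = 0.60753834
P = K * exp(-rT) * N(-d2) - S_0' * N(-d1) = 42.6800 * 0.99600799 * 0.60753834 - 42.67876538 * 0.38702124 = 9.3086


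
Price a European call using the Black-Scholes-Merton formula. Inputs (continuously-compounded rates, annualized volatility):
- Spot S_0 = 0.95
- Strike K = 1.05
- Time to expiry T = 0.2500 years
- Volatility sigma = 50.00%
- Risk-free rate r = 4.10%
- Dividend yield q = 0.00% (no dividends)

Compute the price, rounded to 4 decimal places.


Answer: Price = 0.0606

Derivation:
d1 = (ln(S/K) + (r - q + 0.5*sigma^2) * T) / (sigma * sqrt(T)) = -0.23433383
d2 = d1 - sigma * sqrt(T) = -0.48433383
exp(-rT) = 0.98980235; exp(-qT) = 1.00000000
C = S_0 * exp(-qT) * N(d1) - K * exp(-rT) * N(d2)
N(d1) = 0.40736291; N(d2) = 0.31407448
C = 0.9500 * 1.00000000 * 0.40736291 - 1.0500 * 0.98980235 * 0.31407448 = 0.0606


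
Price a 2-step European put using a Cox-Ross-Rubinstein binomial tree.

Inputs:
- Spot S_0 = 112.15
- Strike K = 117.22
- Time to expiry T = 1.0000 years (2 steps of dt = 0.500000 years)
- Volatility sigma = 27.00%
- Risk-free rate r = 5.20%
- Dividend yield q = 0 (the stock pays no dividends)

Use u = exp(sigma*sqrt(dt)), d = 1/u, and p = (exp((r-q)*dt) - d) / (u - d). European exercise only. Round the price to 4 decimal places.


dt = T/N = 0.500000
u = exp(sigma*sqrt(dt)) = 1.210361; d = 1/u = 0.826200
p = (exp((r-q)*dt) - d) / (u - d) = 0.520982
Discount per step: exp(-r*dt) = 0.974335
Stock lattice S(k, i) with i counting down-moves:
  k=0: S(0,0) = 112.1500
  k=1: S(1,0) = 135.7420; S(1,1) = 92.6583
  k=2: S(2,0) = 164.2969; S(2,1) = 112.1500; S(2,2) = 76.5542
Terminal payoffs V(N, i) = max(K - S_T, 0):
  V(2,0) = 0.000000; V(2,1) = 5.070000; V(2,2) = 40.665753
Backward induction: V(k, i) = exp(-r*dt) * [p * V(k+1, i) + (1-p) * V(k+1, i+1)].
  V(1,0) = exp(-r*dt) * [p*0.000000 + (1-p)*5.070000] = 2.366290
  V(1,1) = exp(-r*dt) * [p*5.070000 + (1-p)*40.665753] = 21.553269
  V(0,0) = exp(-r*dt) * [p*2.366290 + (1-p)*21.553269] = 11.260582

Answer: Price = V(0,0) = 11.2606


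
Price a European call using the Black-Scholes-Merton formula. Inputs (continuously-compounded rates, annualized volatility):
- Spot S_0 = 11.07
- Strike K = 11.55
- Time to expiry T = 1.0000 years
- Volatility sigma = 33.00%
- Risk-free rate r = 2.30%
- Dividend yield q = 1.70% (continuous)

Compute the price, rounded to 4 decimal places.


d1 = (ln(S/K) + (r - q + 0.5*sigma^2) * T) / (sigma * sqrt(T)) = 0.05455548
d2 = d1 - sigma * sqrt(T) = -0.27544452
exp(-rT) = 0.97726248; exp(-qT) = 0.98314368
C = S_0 * exp(-qT) * N(d1) - K * exp(-rT) * N(d2)
N(d1) = 0.52175370; N(d2) = 0.39148737
C = 11.0700 * 0.98314368 * 0.52175370 - 11.5500 * 0.97726248 * 0.39148737 = 1.2596

Answer: Price = 1.2596


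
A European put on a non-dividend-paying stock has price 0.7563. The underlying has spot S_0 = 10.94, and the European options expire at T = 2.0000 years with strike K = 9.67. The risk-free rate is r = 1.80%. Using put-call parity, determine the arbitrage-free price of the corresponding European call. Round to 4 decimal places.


Put-call parity: C - P = S_0 * exp(-qT) - K * exp(-rT).
S_0 * exp(-qT) = 10.9400 * 1.00000000 = 10.94000000
K * exp(-rT) = 9.6700 * 0.96464029 = 9.32807164
C = P + S*exp(-qT) - K*exp(-rT)
C = 0.7563 + 10.94000000 - 9.32807164 = 2.3682

Answer: Call price = 2.3682


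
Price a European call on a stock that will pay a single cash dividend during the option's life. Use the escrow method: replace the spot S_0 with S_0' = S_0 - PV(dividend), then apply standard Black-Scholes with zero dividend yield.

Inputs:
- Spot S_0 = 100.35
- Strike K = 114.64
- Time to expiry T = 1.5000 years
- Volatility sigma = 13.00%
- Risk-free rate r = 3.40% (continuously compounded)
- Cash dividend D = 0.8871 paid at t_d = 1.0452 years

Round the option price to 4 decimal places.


Answer: Price = 2.9314

Derivation:
PV(D) = D * exp(-r * t_d) = 0.8871 * 0.96508722 = 0.85612887
S_0' = S_0 - PV(D) = 100.3500 - 0.85612887 = 99.49387113
d1 = (ln(S_0'/K) + (r + sigma^2/2)*T) / (sigma*sqrt(T)) = -0.49005960
d2 = d1 - sigma*sqrt(T) = -0.64927644
exp(-rT) = 0.95027867
N(d1) = 0.31204586; N(d2) = 0.25807986
C = S_0' * N(d1) - K * exp(-rT) * N(d2) = 99.49387113 * 0.31204586 - 114.6400 * 0.95027867 * 0.25807986 = 2.9314


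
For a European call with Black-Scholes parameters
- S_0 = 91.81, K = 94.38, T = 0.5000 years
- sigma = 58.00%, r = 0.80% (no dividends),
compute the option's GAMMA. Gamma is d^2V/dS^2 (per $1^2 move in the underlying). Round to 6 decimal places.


Answer: Gamma = 0.010481

Derivation:
d1 = 0.1474976903; d2 = -0.2626242428
phi(d1) = 0.3946261896; exp(-qT) = 1.0000000000; exp(-rT) = 0.9960079893
Gamma = exp(-qT) * phi(d1) / (S * sigma * sqrt(T)) = 1.0000000000 * 0.3946261896 / (91.8100 * 0.5800 * 0.7071067812) = 0.010481


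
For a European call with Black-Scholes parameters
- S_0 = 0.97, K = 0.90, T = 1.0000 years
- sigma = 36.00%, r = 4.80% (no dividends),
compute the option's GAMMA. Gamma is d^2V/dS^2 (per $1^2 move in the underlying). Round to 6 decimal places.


Answer: Gamma = 0.997251

Derivation:
d1 = 0.5213925227; d2 = 0.1613925227
phi(d1) = 0.3482399189; exp(-qT) = 1.0000000000; exp(-rT) = 0.9531337871
Gamma = exp(-qT) * phi(d1) / (S * sigma * sqrt(T)) = 1.0000000000 * 0.3482399189 / (0.9700 * 0.3600 * 1.0000000000) = 0.997251


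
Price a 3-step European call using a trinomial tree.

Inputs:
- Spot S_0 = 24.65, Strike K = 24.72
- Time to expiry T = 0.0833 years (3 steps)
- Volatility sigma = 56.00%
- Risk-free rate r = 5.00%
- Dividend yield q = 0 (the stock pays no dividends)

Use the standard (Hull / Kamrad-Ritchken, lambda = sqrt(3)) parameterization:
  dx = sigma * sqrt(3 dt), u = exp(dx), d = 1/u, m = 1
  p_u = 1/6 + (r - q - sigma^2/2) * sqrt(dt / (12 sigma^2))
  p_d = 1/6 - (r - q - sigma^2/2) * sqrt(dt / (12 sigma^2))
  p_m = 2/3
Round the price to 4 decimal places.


dt = T/N = 0.027767; dx = sigma*sqrt(3*dt) = 0.161626
u = exp(dx) = 1.175420; d = 1/u = 0.850760
p_u = 0.157493, p_m = 0.666667, p_d = 0.175841
Discount per step: exp(-r*dt) = 0.998613
Stock lattice S(k, j) with j the centered position index:
  k=0: S(0,+0) = 24.6500
  k=1: S(1,-1) = 20.9712; S(1,+0) = 24.6500; S(1,+1) = 28.9741
  k=2: S(2,-2) = 17.8415; S(2,-1) = 20.9712; S(2,+0) = 24.6500; S(2,+1) = 28.9741; S(2,+2) = 34.0568
  k=3: S(3,-3) = 15.1788; S(3,-2) = 17.8415; S(3,-1) = 20.9712; S(3,+0) = 24.6500; S(3,+1) = 28.9741; S(3,+2) = 34.0568; S(3,+3) = 40.0310
Terminal payoffs V(N, j) = max(S_T - K, 0):
  V(3,-3) = 0.000000; V(3,-2) = 0.000000; V(3,-1) = 0.000000; V(3,+0) = 0.000000; V(3,+1) = 4.254109; V(3,+2) = 9.336754; V(3,+3) = 15.310999
Backward induction: V(k, j) = exp(-r*dt) * [p_u * V(k+1, j+1) + p_m * V(k+1, j) + p_d * V(k+1, j-1)]
  V(2,-2) = exp(-r*dt) * [p_u*0.000000 + p_m*0.000000 + p_d*0.000000] = 0.000000
  V(2,-1) = exp(-r*dt) * [p_u*0.000000 + p_m*0.000000 + p_d*0.000000] = 0.000000
  V(2,+0) = exp(-r*dt) * [p_u*4.254109 + p_m*0.000000 + p_d*0.000000] = 0.669062
  V(2,+1) = exp(-r*dt) * [p_u*9.336754 + p_m*4.254109 + p_d*0.000000] = 4.300569
  V(2,+2) = exp(-r*dt) * [p_u*15.310999 + p_m*9.336754 + p_d*4.254109] = 9.370900
  V(1,-1) = exp(-r*dt) * [p_u*0.669062 + p_m*0.000000 + p_d*0.000000] = 0.105226
  V(1,+0) = exp(-r*dt) * [p_u*4.300569 + p_m*0.669062 + p_d*0.000000] = 1.121791
  V(1,+1) = exp(-r*dt) * [p_u*9.370900 + p_m*4.300569 + p_d*0.669062] = 4.454355
  V(0,+0) = exp(-r*dt) * [p_u*4.454355 + p_m*1.121791 + p_d*0.105226] = 1.465856

Answer: Price = V(0,0) = 1.4659


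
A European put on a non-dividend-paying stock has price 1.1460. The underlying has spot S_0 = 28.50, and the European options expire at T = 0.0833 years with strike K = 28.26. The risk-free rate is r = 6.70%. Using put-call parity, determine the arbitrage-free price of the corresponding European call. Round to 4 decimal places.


Answer: Call price = 1.5433

Derivation:
Put-call parity: C - P = S_0 * exp(-qT) - K * exp(-rT).
S_0 * exp(-qT) = 28.5000 * 1.00000000 = 28.50000000
K * exp(-rT) = 28.2600 * 0.99443445 = 28.10271743
C = P + S*exp(-qT) - K*exp(-rT)
C = 1.1460 + 28.50000000 - 28.10271743 = 1.5433
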